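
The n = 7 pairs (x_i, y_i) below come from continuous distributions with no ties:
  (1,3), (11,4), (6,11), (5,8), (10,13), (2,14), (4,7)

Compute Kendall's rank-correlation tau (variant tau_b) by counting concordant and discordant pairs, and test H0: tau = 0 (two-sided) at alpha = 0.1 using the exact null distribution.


Step 1: Enumerate the 21 unordered pairs (i,j) with i<j and classify each by sign(x_j-x_i) * sign(y_j-y_i).
  (1,2):dx=+10,dy=+1->C; (1,3):dx=+5,dy=+8->C; (1,4):dx=+4,dy=+5->C; (1,5):dx=+9,dy=+10->C
  (1,6):dx=+1,dy=+11->C; (1,7):dx=+3,dy=+4->C; (2,3):dx=-5,dy=+7->D; (2,4):dx=-6,dy=+4->D
  (2,5):dx=-1,dy=+9->D; (2,6):dx=-9,dy=+10->D; (2,7):dx=-7,dy=+3->D; (3,4):dx=-1,dy=-3->C
  (3,5):dx=+4,dy=+2->C; (3,6):dx=-4,dy=+3->D; (3,7):dx=-2,dy=-4->C; (4,5):dx=+5,dy=+5->C
  (4,6):dx=-3,dy=+6->D; (4,7):dx=-1,dy=-1->C; (5,6):dx=-8,dy=+1->D; (5,7):dx=-6,dy=-6->C
  (6,7):dx=+2,dy=-7->D
Step 2: C = 12, D = 9, total pairs = 21.
Step 3: tau = (C - D)/(n(n-1)/2) = (12 - 9)/21 = 0.142857.
Step 4: Exact two-sided p-value (enumerate n! = 5040 permutations of y under H0): p = 0.772619.
Step 5: alpha = 0.1. fail to reject H0.

tau_b = 0.1429 (C=12, D=9), p = 0.772619, fail to reject H0.


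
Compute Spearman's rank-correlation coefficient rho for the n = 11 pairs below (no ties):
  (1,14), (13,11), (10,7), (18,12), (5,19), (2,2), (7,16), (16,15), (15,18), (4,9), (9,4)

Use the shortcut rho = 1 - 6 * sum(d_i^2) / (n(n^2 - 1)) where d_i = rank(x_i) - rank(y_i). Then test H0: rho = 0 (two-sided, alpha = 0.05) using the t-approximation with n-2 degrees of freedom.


Step 1: Rank x and y separately (midranks; no ties here).
rank(x): 1->1, 13->8, 10->7, 18->11, 5->4, 2->2, 7->5, 16->10, 15->9, 4->3, 9->6
rank(y): 14->7, 11->5, 7->3, 12->6, 19->11, 2->1, 16->9, 15->8, 18->10, 9->4, 4->2
Step 2: d_i = R_x(i) - R_y(i); compute d_i^2.
  (1-7)^2=36, (8-5)^2=9, (7-3)^2=16, (11-6)^2=25, (4-11)^2=49, (2-1)^2=1, (5-9)^2=16, (10-8)^2=4, (9-10)^2=1, (3-4)^2=1, (6-2)^2=16
sum(d^2) = 174.
Step 3: rho = 1 - 6*174 / (11*(11^2 - 1)) = 1 - 1044/1320 = 0.209091.
Step 4: Under H0, t = rho * sqrt((n-2)/(1-rho^2)) = 0.6415 ~ t(9).
Step 5: Two-sided p-value from the t-distribution with 9 df = 0.537221.
Step 6: alpha = 0.05. fail to reject H0.

rho = 0.2091, p = 0.537221, fail to reject H0 at alpha = 0.05.


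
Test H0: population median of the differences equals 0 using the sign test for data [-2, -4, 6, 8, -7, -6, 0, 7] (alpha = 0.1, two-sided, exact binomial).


Step 1: Discard zero differences. Original n = 8; n_eff = number of nonzero differences = 7.
Nonzero differences (with sign): -2, -4, +6, +8, -7, -6, +7
Step 2: Count signs: positive = 3, negative = 4.
Step 3: Under H0: P(positive) = 0.5, so the number of positives S ~ Bin(7, 0.5).
Step 4: Two-sided exact p-value = sum of Bin(7,0.5) probabilities at or below the observed probability = 1.000000.
Step 5: alpha = 0.1. fail to reject H0.

n_eff = 7, pos = 3, neg = 4, p = 1.000000, fail to reject H0.


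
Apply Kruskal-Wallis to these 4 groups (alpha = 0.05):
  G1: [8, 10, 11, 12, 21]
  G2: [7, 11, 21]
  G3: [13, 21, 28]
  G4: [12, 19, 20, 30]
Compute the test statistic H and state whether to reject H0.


Step 1: Combine all N = 15 observations and assign midranks.
sorted (value, group, rank): (7,G2,1), (8,G1,2), (10,G1,3), (11,G1,4.5), (11,G2,4.5), (12,G1,6.5), (12,G4,6.5), (13,G3,8), (19,G4,9), (20,G4,10), (21,G1,12), (21,G2,12), (21,G3,12), (28,G3,14), (30,G4,15)
Step 2: Sum ranks within each group.
R_1 = 28 (n_1 = 5)
R_2 = 17.5 (n_2 = 3)
R_3 = 34 (n_3 = 3)
R_4 = 40.5 (n_4 = 4)
Step 3: H = 12/(N(N+1)) * sum(R_i^2/n_i) - 3(N+1)
     = 12/(15*16) * (28^2/5 + 17.5^2/3 + 34^2/3 + 40.5^2/4) - 3*16
     = 0.050000 * 1054.28 - 48
     = 4.713958.
Step 4: Ties present; correction factor C = 1 - 36/(15^3 - 15) = 0.989286. Corrected H = 4.713958 / 0.989286 = 4.765012.
Step 5: Under H0, H ~ chi^2(3); p-value = 0.189835.
Step 6: alpha = 0.05. fail to reject H0.

H = 4.7650, df = 3, p = 0.189835, fail to reject H0.


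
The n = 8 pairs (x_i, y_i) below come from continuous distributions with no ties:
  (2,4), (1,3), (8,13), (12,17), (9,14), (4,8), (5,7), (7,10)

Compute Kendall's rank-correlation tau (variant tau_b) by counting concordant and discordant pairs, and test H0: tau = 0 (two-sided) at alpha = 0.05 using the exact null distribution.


Step 1: Enumerate the 28 unordered pairs (i,j) with i<j and classify each by sign(x_j-x_i) * sign(y_j-y_i).
  (1,2):dx=-1,dy=-1->C; (1,3):dx=+6,dy=+9->C; (1,4):dx=+10,dy=+13->C; (1,5):dx=+7,dy=+10->C
  (1,6):dx=+2,dy=+4->C; (1,7):dx=+3,dy=+3->C; (1,8):dx=+5,dy=+6->C; (2,3):dx=+7,dy=+10->C
  (2,4):dx=+11,dy=+14->C; (2,5):dx=+8,dy=+11->C; (2,6):dx=+3,dy=+5->C; (2,7):dx=+4,dy=+4->C
  (2,8):dx=+6,dy=+7->C; (3,4):dx=+4,dy=+4->C; (3,5):dx=+1,dy=+1->C; (3,6):dx=-4,dy=-5->C
  (3,7):dx=-3,dy=-6->C; (3,8):dx=-1,dy=-3->C; (4,5):dx=-3,dy=-3->C; (4,6):dx=-8,dy=-9->C
  (4,7):dx=-7,dy=-10->C; (4,8):dx=-5,dy=-7->C; (5,6):dx=-5,dy=-6->C; (5,7):dx=-4,dy=-7->C
  (5,8):dx=-2,dy=-4->C; (6,7):dx=+1,dy=-1->D; (6,8):dx=+3,dy=+2->C; (7,8):dx=+2,dy=+3->C
Step 2: C = 27, D = 1, total pairs = 28.
Step 3: tau = (C - D)/(n(n-1)/2) = (27 - 1)/28 = 0.928571.
Step 4: Exact two-sided p-value (enumerate n! = 40320 permutations of y under H0): p = 0.000397.
Step 5: alpha = 0.05. reject H0.

tau_b = 0.9286 (C=27, D=1), p = 0.000397, reject H0.


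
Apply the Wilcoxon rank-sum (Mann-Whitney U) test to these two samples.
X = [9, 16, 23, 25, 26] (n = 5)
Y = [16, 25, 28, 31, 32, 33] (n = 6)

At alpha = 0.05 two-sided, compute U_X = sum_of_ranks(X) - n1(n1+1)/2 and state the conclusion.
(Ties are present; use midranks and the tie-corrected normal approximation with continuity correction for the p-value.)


Step 1: Combine and sort all 11 observations; assign midranks.
sorted (value, group): (9,X), (16,X), (16,Y), (23,X), (25,X), (25,Y), (26,X), (28,Y), (31,Y), (32,Y), (33,Y)
ranks: 9->1, 16->2.5, 16->2.5, 23->4, 25->5.5, 25->5.5, 26->7, 28->8, 31->9, 32->10, 33->11
Step 2: Rank sum for X: R1 = 1 + 2.5 + 4 + 5.5 + 7 = 20.
Step 3: U_X = R1 - n1(n1+1)/2 = 20 - 5*6/2 = 20 - 15 = 5.
       U_Y = n1*n2 - U_X = 30 - 5 = 25.
Step 4: Ties are present, so use the tie-corrected normal approximation (with continuity correction) for the p-value.
Step 5: p-value = 0.081440; compare to alpha = 0.05. fail to reject H0.

U_X = 5, p = 0.081440, fail to reject H0 at alpha = 0.05.


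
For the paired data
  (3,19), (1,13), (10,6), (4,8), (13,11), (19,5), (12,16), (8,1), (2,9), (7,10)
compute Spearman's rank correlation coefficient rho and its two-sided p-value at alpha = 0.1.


Step 1: Rank x and y separately (midranks; no ties here).
rank(x): 3->3, 1->1, 10->7, 4->4, 13->9, 19->10, 12->8, 8->6, 2->2, 7->5
rank(y): 19->10, 13->8, 6->3, 8->4, 11->7, 5->2, 16->9, 1->1, 9->5, 10->6
Step 2: d_i = R_x(i) - R_y(i); compute d_i^2.
  (3-10)^2=49, (1-8)^2=49, (7-3)^2=16, (4-4)^2=0, (9-7)^2=4, (10-2)^2=64, (8-9)^2=1, (6-1)^2=25, (2-5)^2=9, (5-6)^2=1
sum(d^2) = 218.
Step 3: rho = 1 - 6*218 / (10*(10^2 - 1)) = 1 - 1308/990 = -0.321212.
Step 4: Under H0, t = rho * sqrt((n-2)/(1-rho^2)) = -0.9594 ~ t(8).
Step 5: Two-sided p-value from the t-distribution with 8 df = 0.365468.
Step 6: alpha = 0.1. fail to reject H0.

rho = -0.3212, p = 0.365468, fail to reject H0 at alpha = 0.1.


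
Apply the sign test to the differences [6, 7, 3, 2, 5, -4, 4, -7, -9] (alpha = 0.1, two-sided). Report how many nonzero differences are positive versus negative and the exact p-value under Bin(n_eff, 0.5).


Step 1: Discard zero differences. Original n = 9; n_eff = number of nonzero differences = 9.
Nonzero differences (with sign): +6, +7, +3, +2, +5, -4, +4, -7, -9
Step 2: Count signs: positive = 6, negative = 3.
Step 3: Under H0: P(positive) = 0.5, so the number of positives S ~ Bin(9, 0.5).
Step 4: Two-sided exact p-value = sum of Bin(9,0.5) probabilities at or below the observed probability = 0.507812.
Step 5: alpha = 0.1. fail to reject H0.

n_eff = 9, pos = 6, neg = 3, p = 0.507812, fail to reject H0.


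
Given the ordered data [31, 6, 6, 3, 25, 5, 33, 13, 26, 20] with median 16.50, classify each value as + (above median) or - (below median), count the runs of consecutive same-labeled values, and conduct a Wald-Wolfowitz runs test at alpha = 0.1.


Step 1: Compute median = 16.50; label A = above, B = below.
Labels in order: ABBBABABAA  (n_A = 5, n_B = 5)
Step 2: Count runs R = 7.
Step 3: Under H0 (random ordering), E[R] = 2*n_A*n_B/(n_A+n_B) + 1 = 2*5*5/10 + 1 = 6.0000.
        Var[R] = 2*n_A*n_B*(2*n_A*n_B - n_A - n_B) / ((n_A+n_B)^2 * (n_A+n_B-1)) = 2000/900 = 2.2222.
        SD[R] = 1.4907.
Step 4: Continuity-corrected z = (R - 0.5 - E[R]) / SD[R] = (7 - 0.5 - 6.0000) / 1.4907 = 0.3354.
Step 5: Two-sided p-value via normal approximation = 2*(1 - Phi(|z|)) = 0.737316.
Step 6: alpha = 0.1. fail to reject H0.

R = 7, z = 0.3354, p = 0.737316, fail to reject H0.


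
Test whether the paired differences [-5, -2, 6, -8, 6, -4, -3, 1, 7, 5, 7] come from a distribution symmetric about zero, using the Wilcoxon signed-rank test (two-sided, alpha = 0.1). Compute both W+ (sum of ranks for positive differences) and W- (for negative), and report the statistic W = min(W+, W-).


Step 1: Drop any zero differences (none here) and take |d_i|.
|d| = [5, 2, 6, 8, 6, 4, 3, 1, 7, 5, 7]
Step 2: Midrank |d_i| (ties get averaged ranks).
ranks: |5|->5.5, |2|->2, |6|->7.5, |8|->11, |6|->7.5, |4|->4, |3|->3, |1|->1, |7|->9.5, |5|->5.5, |7|->9.5
Step 3: Attach original signs; sum ranks with positive sign and with negative sign.
W+ = 7.5 + 7.5 + 1 + 9.5 + 5.5 + 9.5 = 40.5
W- = 5.5 + 2 + 11 + 4 + 3 = 25.5
(Check: W+ + W- = 66 should equal n(n+1)/2 = 66.)
Step 4: Test statistic W = min(W+, W-) = 25.5.
Step 5: Ties in |d|, so use the tie-corrected normal approximation.
        E[W] = n(n+1)/4 = 11*12/4 = 33.
        Tie groups: |d|=5 (t=2), |d|=6 (t=2), |d|=7 (t=2); sum(t^3 - t) = 18.
        Var[W] = n(n+1)(2n+1)/24 - sum(t^3-t)/48 = 3036/24 - 18/48 = 126.125.
        z = (W - E[W]) / sqrt(Var[W]) = (25.5 - 33) / 11.2305 = -0.6678.
        Two-sided p = 2*Phi(z) = 0.504247.
Step 6: alpha = 0.1. fail to reject H0.

W+ = 40.5, W- = 25.5, W = min = 25.5, p = 0.504247, fail to reject H0.


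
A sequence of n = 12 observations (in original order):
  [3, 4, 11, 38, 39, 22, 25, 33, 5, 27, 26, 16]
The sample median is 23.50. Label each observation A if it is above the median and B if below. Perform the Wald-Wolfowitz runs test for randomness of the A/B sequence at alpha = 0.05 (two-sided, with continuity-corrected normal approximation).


Step 1: Compute median = 23.50; label A = above, B = below.
Labels in order: BBBAABAABAAB  (n_A = 6, n_B = 6)
Step 2: Count runs R = 7.
Step 3: Under H0 (random ordering), E[R] = 2*n_A*n_B/(n_A+n_B) + 1 = 2*6*6/12 + 1 = 7.0000.
        Var[R] = 2*n_A*n_B*(2*n_A*n_B - n_A - n_B) / ((n_A+n_B)^2 * (n_A+n_B-1)) = 4320/1584 = 2.7273.
        SD[R] = 1.6514.
Step 4: R = E[R], so z = 0 with no continuity correction.
Step 5: Two-sided p-value via normal approximation = 2*(1 - Phi(|z|)) = 1.000000.
Step 6: alpha = 0.05. fail to reject H0.

R = 7, z = 0.0000, p = 1.000000, fail to reject H0.


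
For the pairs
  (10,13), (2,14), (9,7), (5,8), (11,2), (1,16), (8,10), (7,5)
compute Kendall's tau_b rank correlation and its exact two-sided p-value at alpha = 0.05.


Step 1: Enumerate the 28 unordered pairs (i,j) with i<j and classify each by sign(x_j-x_i) * sign(y_j-y_i).
  (1,2):dx=-8,dy=+1->D; (1,3):dx=-1,dy=-6->C; (1,4):dx=-5,dy=-5->C; (1,5):dx=+1,dy=-11->D
  (1,6):dx=-9,dy=+3->D; (1,7):dx=-2,dy=-3->C; (1,8):dx=-3,dy=-8->C; (2,3):dx=+7,dy=-7->D
  (2,4):dx=+3,dy=-6->D; (2,5):dx=+9,dy=-12->D; (2,6):dx=-1,dy=+2->D; (2,7):dx=+6,dy=-4->D
  (2,8):dx=+5,dy=-9->D; (3,4):dx=-4,dy=+1->D; (3,5):dx=+2,dy=-5->D; (3,6):dx=-8,dy=+9->D
  (3,7):dx=-1,dy=+3->D; (3,8):dx=-2,dy=-2->C; (4,5):dx=+6,dy=-6->D; (4,6):dx=-4,dy=+8->D
  (4,7):dx=+3,dy=+2->C; (4,8):dx=+2,dy=-3->D; (5,6):dx=-10,dy=+14->D; (5,7):dx=-3,dy=+8->D
  (5,8):dx=-4,dy=+3->D; (6,7):dx=+7,dy=-6->D; (6,8):dx=+6,dy=-11->D; (7,8):dx=-1,dy=-5->C
Step 2: C = 7, D = 21, total pairs = 28.
Step 3: tau = (C - D)/(n(n-1)/2) = (7 - 21)/28 = -0.500000.
Step 4: Exact two-sided p-value (enumerate n! = 40320 permutations of y under H0): p = 0.108681.
Step 5: alpha = 0.05. fail to reject H0.

tau_b = -0.5000 (C=7, D=21), p = 0.108681, fail to reject H0.


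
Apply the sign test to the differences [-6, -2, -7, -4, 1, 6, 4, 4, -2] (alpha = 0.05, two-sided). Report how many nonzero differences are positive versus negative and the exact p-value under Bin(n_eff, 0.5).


Step 1: Discard zero differences. Original n = 9; n_eff = number of nonzero differences = 9.
Nonzero differences (with sign): -6, -2, -7, -4, +1, +6, +4, +4, -2
Step 2: Count signs: positive = 4, negative = 5.
Step 3: Under H0: P(positive) = 0.5, so the number of positives S ~ Bin(9, 0.5).
Step 4: Two-sided exact p-value = sum of Bin(9,0.5) probabilities at or below the observed probability = 1.000000.
Step 5: alpha = 0.05. fail to reject H0.

n_eff = 9, pos = 4, neg = 5, p = 1.000000, fail to reject H0.


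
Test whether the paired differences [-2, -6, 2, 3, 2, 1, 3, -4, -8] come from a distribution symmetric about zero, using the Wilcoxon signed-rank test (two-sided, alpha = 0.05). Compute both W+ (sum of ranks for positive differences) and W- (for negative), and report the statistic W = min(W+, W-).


Step 1: Drop any zero differences (none here) and take |d_i|.
|d| = [2, 6, 2, 3, 2, 1, 3, 4, 8]
Step 2: Midrank |d_i| (ties get averaged ranks).
ranks: |2|->3, |6|->8, |2|->3, |3|->5.5, |2|->3, |1|->1, |3|->5.5, |4|->7, |8|->9
Step 3: Attach original signs; sum ranks with positive sign and with negative sign.
W+ = 3 + 5.5 + 3 + 1 + 5.5 = 18
W- = 3 + 8 + 7 + 9 = 27
(Check: W+ + W- = 45 should equal n(n+1)/2 = 45.)
Step 4: Test statistic W = min(W+, W-) = 18.
Step 5: Ties in |d|, so use the tie-corrected normal approximation.
        E[W] = n(n+1)/4 = 9*10/4 = 22.5.
        Tie groups: |d|=2 (t=3), |d|=3 (t=2); sum(t^3 - t) = 30.
        Var[W] = n(n+1)(2n+1)/24 - sum(t^3-t)/48 = 1710/24 - 30/48 = 70.625.
        z = (W - E[W]) / sqrt(Var[W]) = (18 - 22.5) / 8.4039 = -0.5355.
        Two-sided p = 2*Phi(z) = 0.592326.
Step 6: alpha = 0.05. fail to reject H0.

W+ = 18, W- = 27, W = min = 18, p = 0.592326, fail to reject H0.


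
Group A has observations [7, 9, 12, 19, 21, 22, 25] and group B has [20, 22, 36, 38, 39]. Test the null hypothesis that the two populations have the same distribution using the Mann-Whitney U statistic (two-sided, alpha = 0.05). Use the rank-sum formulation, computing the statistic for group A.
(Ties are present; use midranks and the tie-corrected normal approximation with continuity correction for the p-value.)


Step 1: Combine and sort all 12 observations; assign midranks.
sorted (value, group): (7,X), (9,X), (12,X), (19,X), (20,Y), (21,X), (22,X), (22,Y), (25,X), (36,Y), (38,Y), (39,Y)
ranks: 7->1, 9->2, 12->3, 19->4, 20->5, 21->6, 22->7.5, 22->7.5, 25->9, 36->10, 38->11, 39->12
Step 2: Rank sum for X: R1 = 1 + 2 + 3 + 4 + 6 + 7.5 + 9 = 32.5.
Step 3: U_X = R1 - n1(n1+1)/2 = 32.5 - 7*8/2 = 32.5 - 28 = 4.5.
       U_Y = n1*n2 - U_X = 35 - 4.5 = 30.5.
Step 4: Ties are present, so use the tie-corrected normal approximation (with continuity correction) for the p-value.
Step 5: p-value = 0.041997; compare to alpha = 0.05. reject H0.

U_X = 4.5, p = 0.041997, reject H0 at alpha = 0.05.


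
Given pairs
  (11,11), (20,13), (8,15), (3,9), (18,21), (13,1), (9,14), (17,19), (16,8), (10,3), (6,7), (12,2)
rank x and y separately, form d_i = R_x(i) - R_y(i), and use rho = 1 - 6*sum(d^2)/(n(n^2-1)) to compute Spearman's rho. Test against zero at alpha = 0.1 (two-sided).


Step 1: Rank x and y separately (midranks; no ties here).
rank(x): 11->6, 20->12, 8->3, 3->1, 18->11, 13->8, 9->4, 17->10, 16->9, 10->5, 6->2, 12->7
rank(y): 11->7, 13->8, 15->10, 9->6, 21->12, 1->1, 14->9, 19->11, 8->5, 3->3, 7->4, 2->2
Step 2: d_i = R_x(i) - R_y(i); compute d_i^2.
  (6-7)^2=1, (12-8)^2=16, (3-10)^2=49, (1-6)^2=25, (11-12)^2=1, (8-1)^2=49, (4-9)^2=25, (10-11)^2=1, (9-5)^2=16, (5-3)^2=4, (2-4)^2=4, (7-2)^2=25
sum(d^2) = 216.
Step 3: rho = 1 - 6*216 / (12*(12^2 - 1)) = 1 - 1296/1716 = 0.244755.
Step 4: Under H0, t = rho * sqrt((n-2)/(1-rho^2)) = 0.7983 ~ t(10).
Step 5: Two-sided p-value from the t-distribution with 10 df = 0.443262.
Step 6: alpha = 0.1. fail to reject H0.

rho = 0.2448, p = 0.443262, fail to reject H0 at alpha = 0.1.


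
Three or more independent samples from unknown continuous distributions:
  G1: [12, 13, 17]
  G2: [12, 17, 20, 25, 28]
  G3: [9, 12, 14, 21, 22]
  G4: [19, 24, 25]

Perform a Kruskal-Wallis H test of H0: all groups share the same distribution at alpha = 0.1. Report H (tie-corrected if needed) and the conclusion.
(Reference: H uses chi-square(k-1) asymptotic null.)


Step 1: Combine all N = 16 observations and assign midranks.
sorted (value, group, rank): (9,G3,1), (12,G1,3), (12,G2,3), (12,G3,3), (13,G1,5), (14,G3,6), (17,G1,7.5), (17,G2,7.5), (19,G4,9), (20,G2,10), (21,G3,11), (22,G3,12), (24,G4,13), (25,G2,14.5), (25,G4,14.5), (28,G2,16)
Step 2: Sum ranks within each group.
R_1 = 15.5 (n_1 = 3)
R_2 = 51 (n_2 = 5)
R_3 = 33 (n_3 = 5)
R_4 = 36.5 (n_4 = 3)
Step 3: H = 12/(N(N+1)) * sum(R_i^2/n_i) - 3(N+1)
     = 12/(16*17) * (15.5^2/3 + 51^2/5 + 33^2/5 + 36.5^2/3) - 3*17
     = 0.044118 * 1262.17 - 51
     = 4.683824.
Step 4: Ties present; correction factor C = 1 - 36/(16^3 - 16) = 0.991176. Corrected H = 4.683824 / 0.991176 = 4.725519.
Step 5: Under H0, H ~ chi^2(3); p-value = 0.193035.
Step 6: alpha = 0.1. fail to reject H0.

H = 4.7255, df = 3, p = 0.193035, fail to reject H0.


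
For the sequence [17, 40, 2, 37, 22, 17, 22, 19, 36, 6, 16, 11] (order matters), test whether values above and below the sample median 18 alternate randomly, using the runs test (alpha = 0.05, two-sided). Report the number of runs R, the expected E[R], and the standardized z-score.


Step 1: Compute median = 18; label A = above, B = below.
Labels in order: BABAABAAABBB  (n_A = 6, n_B = 6)
Step 2: Count runs R = 7.
Step 3: Under H0 (random ordering), E[R] = 2*n_A*n_B/(n_A+n_B) + 1 = 2*6*6/12 + 1 = 7.0000.
        Var[R] = 2*n_A*n_B*(2*n_A*n_B - n_A - n_B) / ((n_A+n_B)^2 * (n_A+n_B-1)) = 4320/1584 = 2.7273.
        SD[R] = 1.6514.
Step 4: R = E[R], so z = 0 with no continuity correction.
Step 5: Two-sided p-value via normal approximation = 2*(1 - Phi(|z|)) = 1.000000.
Step 6: alpha = 0.05. fail to reject H0.

R = 7, z = 0.0000, p = 1.000000, fail to reject H0.


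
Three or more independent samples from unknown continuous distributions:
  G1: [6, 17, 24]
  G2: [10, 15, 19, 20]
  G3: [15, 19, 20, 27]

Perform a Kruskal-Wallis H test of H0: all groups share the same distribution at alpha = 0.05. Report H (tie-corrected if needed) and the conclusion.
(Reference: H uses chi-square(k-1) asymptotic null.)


Step 1: Combine all N = 11 observations and assign midranks.
sorted (value, group, rank): (6,G1,1), (10,G2,2), (15,G2,3.5), (15,G3,3.5), (17,G1,5), (19,G2,6.5), (19,G3,6.5), (20,G2,8.5), (20,G3,8.5), (24,G1,10), (27,G3,11)
Step 2: Sum ranks within each group.
R_1 = 16 (n_1 = 3)
R_2 = 20.5 (n_2 = 4)
R_3 = 29.5 (n_3 = 4)
Step 3: H = 12/(N(N+1)) * sum(R_i^2/n_i) - 3(N+1)
     = 12/(11*12) * (16^2/3 + 20.5^2/4 + 29.5^2/4) - 3*12
     = 0.090909 * 407.958 - 36
     = 1.087121.
Step 4: Ties present; correction factor C = 1 - 18/(11^3 - 11) = 0.986364. Corrected H = 1.087121 / 0.986364 = 1.102151.
Step 5: Under H0, H ~ chi^2(2); p-value = 0.576330.
Step 6: alpha = 0.05. fail to reject H0.

H = 1.1022, df = 2, p = 0.576330, fail to reject H0.


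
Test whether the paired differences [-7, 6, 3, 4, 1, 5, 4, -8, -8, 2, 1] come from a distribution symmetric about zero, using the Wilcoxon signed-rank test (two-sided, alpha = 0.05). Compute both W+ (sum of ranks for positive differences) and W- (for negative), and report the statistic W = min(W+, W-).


Step 1: Drop any zero differences (none here) and take |d_i|.
|d| = [7, 6, 3, 4, 1, 5, 4, 8, 8, 2, 1]
Step 2: Midrank |d_i| (ties get averaged ranks).
ranks: |7|->9, |6|->8, |3|->4, |4|->5.5, |1|->1.5, |5|->7, |4|->5.5, |8|->10.5, |8|->10.5, |2|->3, |1|->1.5
Step 3: Attach original signs; sum ranks with positive sign and with negative sign.
W+ = 8 + 4 + 5.5 + 1.5 + 7 + 5.5 + 3 + 1.5 = 36
W- = 9 + 10.5 + 10.5 = 30
(Check: W+ + W- = 66 should equal n(n+1)/2 = 66.)
Step 4: Test statistic W = min(W+, W-) = 30.
Step 5: Ties in |d|, so use the tie-corrected normal approximation.
        E[W] = n(n+1)/4 = 11*12/4 = 33.
        Tie groups: |d|=1 (t=2), |d|=4 (t=2), |d|=8 (t=2); sum(t^3 - t) = 18.
        Var[W] = n(n+1)(2n+1)/24 - sum(t^3-t)/48 = 3036/24 - 18/48 = 126.125.
        z = (W - E[W]) / sqrt(Var[W]) = (30 - 33) / 11.2305 = -0.2671.
        Two-sided p = 2*Phi(z) = 0.789370.
Step 6: alpha = 0.05. fail to reject H0.

W+ = 36, W- = 30, W = min = 30, p = 0.789370, fail to reject H0.


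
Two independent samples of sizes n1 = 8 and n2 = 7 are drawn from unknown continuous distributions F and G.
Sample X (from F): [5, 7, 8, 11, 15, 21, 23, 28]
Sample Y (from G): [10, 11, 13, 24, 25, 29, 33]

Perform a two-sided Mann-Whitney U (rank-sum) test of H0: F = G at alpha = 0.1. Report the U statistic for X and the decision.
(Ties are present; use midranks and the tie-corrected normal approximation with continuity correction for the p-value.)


Step 1: Combine and sort all 15 observations; assign midranks.
sorted (value, group): (5,X), (7,X), (8,X), (10,Y), (11,X), (11,Y), (13,Y), (15,X), (21,X), (23,X), (24,Y), (25,Y), (28,X), (29,Y), (33,Y)
ranks: 5->1, 7->2, 8->3, 10->4, 11->5.5, 11->5.5, 13->7, 15->8, 21->9, 23->10, 24->11, 25->12, 28->13, 29->14, 33->15
Step 2: Rank sum for X: R1 = 1 + 2 + 3 + 5.5 + 8 + 9 + 10 + 13 = 51.5.
Step 3: U_X = R1 - n1(n1+1)/2 = 51.5 - 8*9/2 = 51.5 - 36 = 15.5.
       U_Y = n1*n2 - U_X = 56 - 15.5 = 40.5.
Step 4: Ties are present, so use the tie-corrected normal approximation (with continuity correction) for the p-value.
Step 5: p-value = 0.164537; compare to alpha = 0.1. fail to reject H0.

U_X = 15.5, p = 0.164537, fail to reject H0 at alpha = 0.1.


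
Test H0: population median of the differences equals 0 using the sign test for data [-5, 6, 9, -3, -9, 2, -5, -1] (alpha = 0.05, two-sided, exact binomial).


Step 1: Discard zero differences. Original n = 8; n_eff = number of nonzero differences = 8.
Nonzero differences (with sign): -5, +6, +9, -3, -9, +2, -5, -1
Step 2: Count signs: positive = 3, negative = 5.
Step 3: Under H0: P(positive) = 0.5, so the number of positives S ~ Bin(8, 0.5).
Step 4: Two-sided exact p-value = sum of Bin(8,0.5) probabilities at or below the observed probability = 0.726562.
Step 5: alpha = 0.05. fail to reject H0.

n_eff = 8, pos = 3, neg = 5, p = 0.726562, fail to reject H0.


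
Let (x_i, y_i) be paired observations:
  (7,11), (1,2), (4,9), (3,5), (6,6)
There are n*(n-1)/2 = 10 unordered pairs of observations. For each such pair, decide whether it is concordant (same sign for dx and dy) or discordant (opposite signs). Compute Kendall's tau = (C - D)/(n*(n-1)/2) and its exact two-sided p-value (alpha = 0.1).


Step 1: Enumerate the 10 unordered pairs (i,j) with i<j and classify each by sign(x_j-x_i) * sign(y_j-y_i).
  (1,2):dx=-6,dy=-9->C; (1,3):dx=-3,dy=-2->C; (1,4):dx=-4,dy=-6->C; (1,5):dx=-1,dy=-5->C
  (2,3):dx=+3,dy=+7->C; (2,4):dx=+2,dy=+3->C; (2,5):dx=+5,dy=+4->C; (3,4):dx=-1,dy=-4->C
  (3,5):dx=+2,dy=-3->D; (4,5):dx=+3,dy=+1->C
Step 2: C = 9, D = 1, total pairs = 10.
Step 3: tau = (C - D)/(n(n-1)/2) = (9 - 1)/10 = 0.800000.
Step 4: Exact two-sided p-value (enumerate n! = 120 permutations of y under H0): p = 0.083333.
Step 5: alpha = 0.1. reject H0.

tau_b = 0.8000 (C=9, D=1), p = 0.083333, reject H0.


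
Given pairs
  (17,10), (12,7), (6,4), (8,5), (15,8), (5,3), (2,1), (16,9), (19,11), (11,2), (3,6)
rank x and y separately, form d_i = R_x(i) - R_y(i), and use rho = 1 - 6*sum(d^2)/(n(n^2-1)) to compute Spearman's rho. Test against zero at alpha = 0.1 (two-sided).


Step 1: Rank x and y separately (midranks; no ties here).
rank(x): 17->10, 12->7, 6->4, 8->5, 15->8, 5->3, 2->1, 16->9, 19->11, 11->6, 3->2
rank(y): 10->10, 7->7, 4->4, 5->5, 8->8, 3->3, 1->1, 9->9, 11->11, 2->2, 6->6
Step 2: d_i = R_x(i) - R_y(i); compute d_i^2.
  (10-10)^2=0, (7-7)^2=0, (4-4)^2=0, (5-5)^2=0, (8-8)^2=0, (3-3)^2=0, (1-1)^2=0, (9-9)^2=0, (11-11)^2=0, (6-2)^2=16, (2-6)^2=16
sum(d^2) = 32.
Step 3: rho = 1 - 6*32 / (11*(11^2 - 1)) = 1 - 192/1320 = 0.854545.
Step 4: Under H0, t = rho * sqrt((n-2)/(1-rho^2)) = 4.9360 ~ t(9).
Step 5: Two-sided p-value from the t-distribution with 9 df = 0.000807.
Step 6: alpha = 0.1. reject H0.

rho = 0.8545, p = 0.000807, reject H0 at alpha = 0.1.


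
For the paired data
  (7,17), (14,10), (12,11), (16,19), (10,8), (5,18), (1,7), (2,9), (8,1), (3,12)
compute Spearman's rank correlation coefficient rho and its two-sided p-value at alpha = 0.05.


Step 1: Rank x and y separately (midranks; no ties here).
rank(x): 7->5, 14->9, 12->8, 16->10, 10->7, 5->4, 1->1, 2->2, 8->6, 3->3
rank(y): 17->8, 10->5, 11->6, 19->10, 8->3, 18->9, 7->2, 9->4, 1->1, 12->7
Step 2: d_i = R_x(i) - R_y(i); compute d_i^2.
  (5-8)^2=9, (9-5)^2=16, (8-6)^2=4, (10-10)^2=0, (7-3)^2=16, (4-9)^2=25, (1-2)^2=1, (2-4)^2=4, (6-1)^2=25, (3-7)^2=16
sum(d^2) = 116.
Step 3: rho = 1 - 6*116 / (10*(10^2 - 1)) = 1 - 696/990 = 0.296970.
Step 4: Under H0, t = rho * sqrt((n-2)/(1-rho^2)) = 0.8796 ~ t(8).
Step 5: Two-sided p-value from the t-distribution with 8 df = 0.404702.
Step 6: alpha = 0.05. fail to reject H0.

rho = 0.2970, p = 0.404702, fail to reject H0 at alpha = 0.05.


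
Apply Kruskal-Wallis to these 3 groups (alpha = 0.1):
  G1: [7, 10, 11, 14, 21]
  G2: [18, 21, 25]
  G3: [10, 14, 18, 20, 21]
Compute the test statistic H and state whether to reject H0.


Step 1: Combine all N = 13 observations and assign midranks.
sorted (value, group, rank): (7,G1,1), (10,G1,2.5), (10,G3,2.5), (11,G1,4), (14,G1,5.5), (14,G3,5.5), (18,G2,7.5), (18,G3,7.5), (20,G3,9), (21,G1,11), (21,G2,11), (21,G3,11), (25,G2,13)
Step 2: Sum ranks within each group.
R_1 = 24 (n_1 = 5)
R_2 = 31.5 (n_2 = 3)
R_3 = 35.5 (n_3 = 5)
Step 3: H = 12/(N(N+1)) * sum(R_i^2/n_i) - 3(N+1)
     = 12/(13*14) * (24^2/5 + 31.5^2/3 + 35.5^2/5) - 3*14
     = 0.065934 * 698 - 42
     = 4.021978.
Step 4: Ties present; correction factor C = 1 - 42/(13^3 - 13) = 0.980769. Corrected H = 4.021978 / 0.980769 = 4.100840.
Step 5: Under H0, H ~ chi^2(2); p-value = 0.128681.
Step 6: alpha = 0.1. fail to reject H0.

H = 4.1008, df = 2, p = 0.128681, fail to reject H0.


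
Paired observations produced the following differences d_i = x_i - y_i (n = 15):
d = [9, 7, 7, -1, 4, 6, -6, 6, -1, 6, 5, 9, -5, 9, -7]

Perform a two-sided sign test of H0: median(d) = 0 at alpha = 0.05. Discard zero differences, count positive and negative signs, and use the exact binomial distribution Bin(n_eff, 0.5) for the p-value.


Step 1: Discard zero differences. Original n = 15; n_eff = number of nonzero differences = 15.
Nonzero differences (with sign): +9, +7, +7, -1, +4, +6, -6, +6, -1, +6, +5, +9, -5, +9, -7
Step 2: Count signs: positive = 10, negative = 5.
Step 3: Under H0: P(positive) = 0.5, so the number of positives S ~ Bin(15, 0.5).
Step 4: Two-sided exact p-value = sum of Bin(15,0.5) probabilities at or below the observed probability = 0.301758.
Step 5: alpha = 0.05. fail to reject H0.

n_eff = 15, pos = 10, neg = 5, p = 0.301758, fail to reject H0.


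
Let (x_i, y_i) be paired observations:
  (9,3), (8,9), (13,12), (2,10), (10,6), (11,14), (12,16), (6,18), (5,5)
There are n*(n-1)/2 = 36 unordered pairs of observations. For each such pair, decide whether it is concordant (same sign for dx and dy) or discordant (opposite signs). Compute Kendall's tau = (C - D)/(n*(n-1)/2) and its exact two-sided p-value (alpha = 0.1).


Step 1: Enumerate the 36 unordered pairs (i,j) with i<j and classify each by sign(x_j-x_i) * sign(y_j-y_i).
  (1,2):dx=-1,dy=+6->D; (1,3):dx=+4,dy=+9->C; (1,4):dx=-7,dy=+7->D; (1,5):dx=+1,dy=+3->C
  (1,6):dx=+2,dy=+11->C; (1,7):dx=+3,dy=+13->C; (1,8):dx=-3,dy=+15->D; (1,9):dx=-4,dy=+2->D
  (2,3):dx=+5,dy=+3->C; (2,4):dx=-6,dy=+1->D; (2,5):dx=+2,dy=-3->D; (2,6):dx=+3,dy=+5->C
  (2,7):dx=+4,dy=+7->C; (2,8):dx=-2,dy=+9->D; (2,9):dx=-3,dy=-4->C; (3,4):dx=-11,dy=-2->C
  (3,5):dx=-3,dy=-6->C; (3,6):dx=-2,dy=+2->D; (3,7):dx=-1,dy=+4->D; (3,8):dx=-7,dy=+6->D
  (3,9):dx=-8,dy=-7->C; (4,5):dx=+8,dy=-4->D; (4,6):dx=+9,dy=+4->C; (4,7):dx=+10,dy=+6->C
  (4,8):dx=+4,dy=+8->C; (4,9):dx=+3,dy=-5->D; (5,6):dx=+1,dy=+8->C; (5,7):dx=+2,dy=+10->C
  (5,8):dx=-4,dy=+12->D; (5,9):dx=-5,dy=-1->C; (6,7):dx=+1,dy=+2->C; (6,8):dx=-5,dy=+4->D
  (6,9):dx=-6,dy=-9->C; (7,8):dx=-6,dy=+2->D; (7,9):dx=-7,dy=-11->C; (8,9):dx=-1,dy=-13->C
Step 2: C = 21, D = 15, total pairs = 36.
Step 3: tau = (C - D)/(n(n-1)/2) = (21 - 15)/36 = 0.166667.
Step 4: Exact two-sided p-value (enumerate n! = 362880 permutations of y under H0): p = 0.612202.
Step 5: alpha = 0.1. fail to reject H0.

tau_b = 0.1667 (C=21, D=15), p = 0.612202, fail to reject H0.


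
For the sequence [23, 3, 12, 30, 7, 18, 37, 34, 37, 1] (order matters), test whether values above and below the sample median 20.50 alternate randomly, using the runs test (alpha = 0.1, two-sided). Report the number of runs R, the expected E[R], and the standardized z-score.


Step 1: Compute median = 20.50; label A = above, B = below.
Labels in order: ABBABBAAAB  (n_A = 5, n_B = 5)
Step 2: Count runs R = 6.
Step 3: Under H0 (random ordering), E[R] = 2*n_A*n_B/(n_A+n_B) + 1 = 2*5*5/10 + 1 = 6.0000.
        Var[R] = 2*n_A*n_B*(2*n_A*n_B - n_A - n_B) / ((n_A+n_B)^2 * (n_A+n_B-1)) = 2000/900 = 2.2222.
        SD[R] = 1.4907.
Step 4: R = E[R], so z = 0 with no continuity correction.
Step 5: Two-sided p-value via normal approximation = 2*(1 - Phi(|z|)) = 1.000000.
Step 6: alpha = 0.1. fail to reject H0.

R = 6, z = 0.0000, p = 1.000000, fail to reject H0.


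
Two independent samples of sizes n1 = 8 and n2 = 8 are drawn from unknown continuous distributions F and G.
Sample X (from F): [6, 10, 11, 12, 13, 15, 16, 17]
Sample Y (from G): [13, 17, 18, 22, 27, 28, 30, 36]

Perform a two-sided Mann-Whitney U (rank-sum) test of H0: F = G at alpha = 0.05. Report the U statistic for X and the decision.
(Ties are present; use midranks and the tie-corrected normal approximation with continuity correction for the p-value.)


Step 1: Combine and sort all 16 observations; assign midranks.
sorted (value, group): (6,X), (10,X), (11,X), (12,X), (13,X), (13,Y), (15,X), (16,X), (17,X), (17,Y), (18,Y), (22,Y), (27,Y), (28,Y), (30,Y), (36,Y)
ranks: 6->1, 10->2, 11->3, 12->4, 13->5.5, 13->5.5, 15->7, 16->8, 17->9.5, 17->9.5, 18->11, 22->12, 27->13, 28->14, 30->15, 36->16
Step 2: Rank sum for X: R1 = 1 + 2 + 3 + 4 + 5.5 + 7 + 8 + 9.5 = 40.
Step 3: U_X = R1 - n1(n1+1)/2 = 40 - 8*9/2 = 40 - 36 = 4.
       U_Y = n1*n2 - U_X = 64 - 4 = 60.
Step 4: Ties are present, so use the tie-corrected normal approximation (with continuity correction) for the p-value.
Step 5: p-value = 0.003824; compare to alpha = 0.05. reject H0.

U_X = 4, p = 0.003824, reject H0 at alpha = 0.05.


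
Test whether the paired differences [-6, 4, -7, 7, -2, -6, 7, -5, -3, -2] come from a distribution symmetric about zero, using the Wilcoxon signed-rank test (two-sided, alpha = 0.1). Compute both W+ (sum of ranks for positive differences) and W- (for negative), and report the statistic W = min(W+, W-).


Step 1: Drop any zero differences (none here) and take |d_i|.
|d| = [6, 4, 7, 7, 2, 6, 7, 5, 3, 2]
Step 2: Midrank |d_i| (ties get averaged ranks).
ranks: |6|->6.5, |4|->4, |7|->9, |7|->9, |2|->1.5, |6|->6.5, |7|->9, |5|->5, |3|->3, |2|->1.5
Step 3: Attach original signs; sum ranks with positive sign and with negative sign.
W+ = 4 + 9 + 9 = 22
W- = 6.5 + 9 + 1.5 + 6.5 + 5 + 3 + 1.5 = 33
(Check: W+ + W- = 55 should equal n(n+1)/2 = 55.)
Step 4: Test statistic W = min(W+, W-) = 22.
Step 5: Ties in |d|, so use the tie-corrected normal approximation.
        E[W] = n(n+1)/4 = 10*11/4 = 27.5.
        Tie groups: |d|=2 (t=2), |d|=6 (t=2), |d|=7 (t=3); sum(t^3 - t) = 36.
        Var[W] = n(n+1)(2n+1)/24 - sum(t^3-t)/48 = 2310/24 - 36/48 = 95.5.
        z = (W - E[W]) / sqrt(Var[W]) = (22 - 27.5) / 9.7724 = -0.5628.
        Two-sided p = 2*Phi(z) = 0.573565.
Step 6: alpha = 0.1. fail to reject H0.

W+ = 22, W- = 33, W = min = 22, p = 0.573565, fail to reject H0.


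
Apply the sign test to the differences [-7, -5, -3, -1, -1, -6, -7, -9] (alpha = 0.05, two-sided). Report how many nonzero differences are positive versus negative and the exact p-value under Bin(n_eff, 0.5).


Step 1: Discard zero differences. Original n = 8; n_eff = number of nonzero differences = 8.
Nonzero differences (with sign): -7, -5, -3, -1, -1, -6, -7, -9
Step 2: Count signs: positive = 0, negative = 8.
Step 3: Under H0: P(positive) = 0.5, so the number of positives S ~ Bin(8, 0.5).
Step 4: Two-sided exact p-value = sum of Bin(8,0.5) probabilities at or below the observed probability = 0.007812.
Step 5: alpha = 0.05. reject H0.

n_eff = 8, pos = 0, neg = 8, p = 0.007812, reject H0.


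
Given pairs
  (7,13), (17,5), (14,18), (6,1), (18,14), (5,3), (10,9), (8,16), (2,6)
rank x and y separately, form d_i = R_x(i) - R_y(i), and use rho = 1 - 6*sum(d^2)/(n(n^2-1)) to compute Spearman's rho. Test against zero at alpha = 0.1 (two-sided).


Step 1: Rank x and y separately (midranks; no ties here).
rank(x): 7->4, 17->8, 14->7, 6->3, 18->9, 5->2, 10->6, 8->5, 2->1
rank(y): 13->6, 5->3, 18->9, 1->1, 14->7, 3->2, 9->5, 16->8, 6->4
Step 2: d_i = R_x(i) - R_y(i); compute d_i^2.
  (4-6)^2=4, (8-3)^2=25, (7-9)^2=4, (3-1)^2=4, (9-7)^2=4, (2-2)^2=0, (6-5)^2=1, (5-8)^2=9, (1-4)^2=9
sum(d^2) = 60.
Step 3: rho = 1 - 6*60 / (9*(9^2 - 1)) = 1 - 360/720 = 0.500000.
Step 4: Under H0, t = rho * sqrt((n-2)/(1-rho^2)) = 1.5275 ~ t(7).
Step 5: Two-sided p-value from the t-distribution with 7 df = 0.170471.
Step 6: alpha = 0.1. fail to reject H0.

rho = 0.5000, p = 0.170471, fail to reject H0 at alpha = 0.1.


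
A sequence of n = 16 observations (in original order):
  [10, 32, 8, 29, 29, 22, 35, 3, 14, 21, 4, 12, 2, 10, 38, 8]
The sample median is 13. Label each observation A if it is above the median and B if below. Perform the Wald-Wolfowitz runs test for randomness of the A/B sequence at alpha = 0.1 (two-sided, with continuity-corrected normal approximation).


Step 1: Compute median = 13; label A = above, B = below.
Labels in order: BABAAAABAABBBBAB  (n_A = 8, n_B = 8)
Step 2: Count runs R = 9.
Step 3: Under H0 (random ordering), E[R] = 2*n_A*n_B/(n_A+n_B) + 1 = 2*8*8/16 + 1 = 9.0000.
        Var[R] = 2*n_A*n_B*(2*n_A*n_B - n_A - n_B) / ((n_A+n_B)^2 * (n_A+n_B-1)) = 14336/3840 = 3.7333.
        SD[R] = 1.9322.
Step 4: R = E[R], so z = 0 with no continuity correction.
Step 5: Two-sided p-value via normal approximation = 2*(1 - Phi(|z|)) = 1.000000.
Step 6: alpha = 0.1. fail to reject H0.

R = 9, z = 0.0000, p = 1.000000, fail to reject H0.


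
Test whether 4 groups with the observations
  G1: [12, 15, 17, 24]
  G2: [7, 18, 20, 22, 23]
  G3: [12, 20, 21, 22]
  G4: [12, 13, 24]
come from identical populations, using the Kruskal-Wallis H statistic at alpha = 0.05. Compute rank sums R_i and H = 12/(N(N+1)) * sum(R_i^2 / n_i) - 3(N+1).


Step 1: Combine all N = 16 observations and assign midranks.
sorted (value, group, rank): (7,G2,1), (12,G1,3), (12,G3,3), (12,G4,3), (13,G4,5), (15,G1,6), (17,G1,7), (18,G2,8), (20,G2,9.5), (20,G3,9.5), (21,G3,11), (22,G2,12.5), (22,G3,12.5), (23,G2,14), (24,G1,15.5), (24,G4,15.5)
Step 2: Sum ranks within each group.
R_1 = 31.5 (n_1 = 4)
R_2 = 45 (n_2 = 5)
R_3 = 36 (n_3 = 4)
R_4 = 23.5 (n_4 = 3)
Step 3: H = 12/(N(N+1)) * sum(R_i^2/n_i) - 3(N+1)
     = 12/(16*17) * (31.5^2/4 + 45^2/5 + 36^2/4 + 23.5^2/3) - 3*17
     = 0.044118 * 1161.15 - 51
     = 0.227022.
Step 4: Ties present; correction factor C = 1 - 42/(16^3 - 16) = 0.989706. Corrected H = 0.227022 / 0.989706 = 0.229383.
Step 5: Under H0, H ~ chi^2(3); p-value = 0.972712.
Step 6: alpha = 0.05. fail to reject H0.

H = 0.2294, df = 3, p = 0.972712, fail to reject H0.


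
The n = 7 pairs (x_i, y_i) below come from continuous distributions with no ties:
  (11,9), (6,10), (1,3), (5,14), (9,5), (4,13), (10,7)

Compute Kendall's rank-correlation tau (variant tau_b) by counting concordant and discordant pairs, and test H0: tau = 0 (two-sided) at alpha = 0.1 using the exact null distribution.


Step 1: Enumerate the 21 unordered pairs (i,j) with i<j and classify each by sign(x_j-x_i) * sign(y_j-y_i).
  (1,2):dx=-5,dy=+1->D; (1,3):dx=-10,dy=-6->C; (1,4):dx=-6,dy=+5->D; (1,5):dx=-2,dy=-4->C
  (1,6):dx=-7,dy=+4->D; (1,7):dx=-1,dy=-2->C; (2,3):dx=-5,dy=-7->C; (2,4):dx=-1,dy=+4->D
  (2,5):dx=+3,dy=-5->D; (2,6):dx=-2,dy=+3->D; (2,7):dx=+4,dy=-3->D; (3,4):dx=+4,dy=+11->C
  (3,5):dx=+8,dy=+2->C; (3,6):dx=+3,dy=+10->C; (3,7):dx=+9,dy=+4->C; (4,5):dx=+4,dy=-9->D
  (4,6):dx=-1,dy=-1->C; (4,7):dx=+5,dy=-7->D; (5,6):dx=-5,dy=+8->D; (5,7):dx=+1,dy=+2->C
  (6,7):dx=+6,dy=-6->D
Step 2: C = 10, D = 11, total pairs = 21.
Step 3: tau = (C - D)/(n(n-1)/2) = (10 - 11)/21 = -0.047619.
Step 4: Exact two-sided p-value (enumerate n! = 5040 permutations of y under H0): p = 1.000000.
Step 5: alpha = 0.1. fail to reject H0.

tau_b = -0.0476 (C=10, D=11), p = 1.000000, fail to reject H0.


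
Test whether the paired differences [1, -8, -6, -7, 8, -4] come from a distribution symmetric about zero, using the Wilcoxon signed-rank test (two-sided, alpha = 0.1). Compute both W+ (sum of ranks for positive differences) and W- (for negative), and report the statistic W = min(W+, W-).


Step 1: Drop any zero differences (none here) and take |d_i|.
|d| = [1, 8, 6, 7, 8, 4]
Step 2: Midrank |d_i| (ties get averaged ranks).
ranks: |1|->1, |8|->5.5, |6|->3, |7|->4, |8|->5.5, |4|->2
Step 3: Attach original signs; sum ranks with positive sign and with negative sign.
W+ = 1 + 5.5 = 6.5
W- = 5.5 + 3 + 4 + 2 = 14.5
(Check: W+ + W- = 21 should equal n(n+1)/2 = 21.)
Step 4: Test statistic W = min(W+, W-) = 6.5.
Step 5: Ties in |d|, so use the tie-corrected normal approximation.
        E[W] = n(n+1)/4 = 6*7/4 = 10.5.
        Tie groups: |d|=8 (t=2); sum(t^3 - t) = 6.
        Var[W] = n(n+1)(2n+1)/24 - sum(t^3-t)/48 = 546/24 - 6/48 = 22.625.
        z = (W - E[W]) / sqrt(Var[W]) = (6.5 - 10.5) / 4.7566 = -0.8409.
        Two-sided p = 2*Phi(z) = 0.400381.
Step 6: alpha = 0.1. fail to reject H0.

W+ = 6.5, W- = 14.5, W = min = 6.5, p = 0.400381, fail to reject H0.


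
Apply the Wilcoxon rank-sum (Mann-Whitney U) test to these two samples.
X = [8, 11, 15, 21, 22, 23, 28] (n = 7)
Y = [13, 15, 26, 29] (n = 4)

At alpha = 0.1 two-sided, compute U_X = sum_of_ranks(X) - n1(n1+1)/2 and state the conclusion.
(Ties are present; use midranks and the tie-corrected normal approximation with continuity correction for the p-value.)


Step 1: Combine and sort all 11 observations; assign midranks.
sorted (value, group): (8,X), (11,X), (13,Y), (15,X), (15,Y), (21,X), (22,X), (23,X), (26,Y), (28,X), (29,Y)
ranks: 8->1, 11->2, 13->3, 15->4.5, 15->4.5, 21->6, 22->7, 23->8, 26->9, 28->10, 29->11
Step 2: Rank sum for X: R1 = 1 + 2 + 4.5 + 6 + 7 + 8 + 10 = 38.5.
Step 3: U_X = R1 - n1(n1+1)/2 = 38.5 - 7*8/2 = 38.5 - 28 = 10.5.
       U_Y = n1*n2 - U_X = 28 - 10.5 = 17.5.
Step 4: Ties are present, so use the tie-corrected normal approximation (with continuity correction) for the p-value.
Step 5: p-value = 0.569872; compare to alpha = 0.1. fail to reject H0.

U_X = 10.5, p = 0.569872, fail to reject H0 at alpha = 0.1.


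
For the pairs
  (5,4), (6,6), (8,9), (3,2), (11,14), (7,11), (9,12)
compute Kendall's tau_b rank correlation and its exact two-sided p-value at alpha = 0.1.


Step 1: Enumerate the 21 unordered pairs (i,j) with i<j and classify each by sign(x_j-x_i) * sign(y_j-y_i).
  (1,2):dx=+1,dy=+2->C; (1,3):dx=+3,dy=+5->C; (1,4):dx=-2,dy=-2->C; (1,5):dx=+6,dy=+10->C
  (1,6):dx=+2,dy=+7->C; (1,7):dx=+4,dy=+8->C; (2,3):dx=+2,dy=+3->C; (2,4):dx=-3,dy=-4->C
  (2,5):dx=+5,dy=+8->C; (2,6):dx=+1,dy=+5->C; (2,7):dx=+3,dy=+6->C; (3,4):dx=-5,dy=-7->C
  (3,5):dx=+3,dy=+5->C; (3,6):dx=-1,dy=+2->D; (3,7):dx=+1,dy=+3->C; (4,5):dx=+8,dy=+12->C
  (4,6):dx=+4,dy=+9->C; (4,7):dx=+6,dy=+10->C; (5,6):dx=-4,dy=-3->C; (5,7):dx=-2,dy=-2->C
  (6,7):dx=+2,dy=+1->C
Step 2: C = 20, D = 1, total pairs = 21.
Step 3: tau = (C - D)/(n(n-1)/2) = (20 - 1)/21 = 0.904762.
Step 4: Exact two-sided p-value (enumerate n! = 5040 permutations of y under H0): p = 0.002778.
Step 5: alpha = 0.1. reject H0.

tau_b = 0.9048 (C=20, D=1), p = 0.002778, reject H0.
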